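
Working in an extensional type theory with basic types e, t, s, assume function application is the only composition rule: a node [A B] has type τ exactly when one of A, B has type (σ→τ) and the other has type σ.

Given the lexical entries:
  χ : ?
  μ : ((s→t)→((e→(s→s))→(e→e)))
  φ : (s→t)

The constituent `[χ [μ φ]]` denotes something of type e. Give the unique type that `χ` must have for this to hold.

(((e→(s→s))→(e→e))→e)

[χ [μ φ]] is required to be e. [μ φ] : ((e→(s→s))→(e→e)) cannot yield e as functor, so χ : (((e→(s→s))→(e→e))→e).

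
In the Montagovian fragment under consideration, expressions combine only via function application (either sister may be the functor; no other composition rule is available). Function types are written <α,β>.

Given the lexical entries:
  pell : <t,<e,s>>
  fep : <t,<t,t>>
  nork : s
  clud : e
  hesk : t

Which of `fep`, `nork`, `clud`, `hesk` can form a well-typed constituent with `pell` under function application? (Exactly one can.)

hesk

fep : <t,<t,t>> — does not combine with pell.
nork : s — does not combine with pell.
clud : e — does not combine with pell.
hesk — combines: pell : <t,<e,s>> takes hesk : t as argument, giving <e,s>.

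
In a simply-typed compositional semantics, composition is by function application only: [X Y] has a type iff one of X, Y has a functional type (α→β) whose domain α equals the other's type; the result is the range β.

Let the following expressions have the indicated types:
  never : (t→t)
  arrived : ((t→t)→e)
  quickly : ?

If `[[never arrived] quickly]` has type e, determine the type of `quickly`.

(e→e)

At [[never arrived] quickly] (required: e): [never arrived] is e, which is not a function with range e; hence quickly is the functor — type (e→e).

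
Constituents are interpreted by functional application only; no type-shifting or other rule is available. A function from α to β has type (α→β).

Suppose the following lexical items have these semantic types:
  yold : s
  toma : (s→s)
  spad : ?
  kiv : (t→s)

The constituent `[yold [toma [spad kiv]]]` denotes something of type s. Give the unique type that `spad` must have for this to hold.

For [yold [toma [spad kiv]]] to have type s with yold of type s, [toma [spad kiv]] must be the function: [toma [spad kiv]] : (s→s).
For [toma [spad kiv]] to have type (s→s) with toma of type (s→s), [spad kiv] must be the function: [spad kiv] : ((s→s)→(s→s)).
For [spad kiv] to have type ((s→s)→(s→s)) with kiv of type (t→s), spad must be the function: spad : ((t→s)→((s→s)→(s→s))).

((t→s)→((s→s)→(s→s)))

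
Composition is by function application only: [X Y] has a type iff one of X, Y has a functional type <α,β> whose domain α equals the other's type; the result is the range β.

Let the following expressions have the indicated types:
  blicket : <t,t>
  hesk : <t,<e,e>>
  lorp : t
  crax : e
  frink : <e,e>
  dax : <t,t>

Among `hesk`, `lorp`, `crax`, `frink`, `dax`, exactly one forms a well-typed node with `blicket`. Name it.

lorp

hesk : <t,<e,e>> — does not combine with blicket.
lorp — combines: blicket : <t,t> takes lorp : t as argument, giving t.
crax : e — does not combine with blicket.
frink : <e,e> — does not combine with blicket.
dax : <t,t> — does not combine with blicket.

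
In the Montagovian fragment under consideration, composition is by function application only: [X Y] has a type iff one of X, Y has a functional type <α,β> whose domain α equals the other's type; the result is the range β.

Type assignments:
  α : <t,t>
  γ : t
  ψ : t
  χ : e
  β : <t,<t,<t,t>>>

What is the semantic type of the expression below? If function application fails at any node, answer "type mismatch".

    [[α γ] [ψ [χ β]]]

[α γ] — α of type <t,t> combines with γ of type t: type t.
[χ β]: e with <t,<t,<t,t>>> — neither is a function whose domain matches the other; composition fails here.

type mismatch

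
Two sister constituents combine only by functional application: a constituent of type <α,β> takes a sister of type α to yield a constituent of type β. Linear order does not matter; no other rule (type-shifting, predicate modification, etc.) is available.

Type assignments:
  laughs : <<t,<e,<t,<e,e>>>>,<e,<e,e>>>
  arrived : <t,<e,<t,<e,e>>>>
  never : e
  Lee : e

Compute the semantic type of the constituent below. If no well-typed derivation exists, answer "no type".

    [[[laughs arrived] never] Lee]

[laughs arrived]: functor laughs : <<t,<e,<t,<e,e>>>>,<e,<e,e>>>, argument arrived : <t,<e,<t,<e,e>>>>; result <e,<e,e>>.
[[laughs arrived] never]: functor [laughs arrived] : <e,<e,e>>, argument never : e; result <e,e>.
[[[laughs arrived] never] Lee]: functor [[laughs arrived] never] : <e,e>, argument Lee : e; result e.

e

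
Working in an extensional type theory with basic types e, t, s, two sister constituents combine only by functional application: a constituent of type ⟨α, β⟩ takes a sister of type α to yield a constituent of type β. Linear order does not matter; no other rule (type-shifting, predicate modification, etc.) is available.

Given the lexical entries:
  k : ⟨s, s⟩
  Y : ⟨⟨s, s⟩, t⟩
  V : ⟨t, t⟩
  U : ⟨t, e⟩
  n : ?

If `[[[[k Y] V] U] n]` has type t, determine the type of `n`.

⟨e, t⟩

[[[[k Y] V] U] n] must have type t. The sister [[[k Y] V] U] has type e; that is not a function onto t, so n must be the functor, of type ⟨e, t⟩.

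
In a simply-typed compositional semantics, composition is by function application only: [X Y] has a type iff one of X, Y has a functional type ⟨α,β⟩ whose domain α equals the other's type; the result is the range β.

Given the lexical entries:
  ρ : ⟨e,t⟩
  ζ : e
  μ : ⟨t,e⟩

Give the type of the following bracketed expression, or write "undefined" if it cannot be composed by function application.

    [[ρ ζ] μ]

e

[ρ ζ]: ⟨e,t⟩ applied to e yields t.
[[ρ ζ] μ]: ⟨t,e⟩ applied to t yields e.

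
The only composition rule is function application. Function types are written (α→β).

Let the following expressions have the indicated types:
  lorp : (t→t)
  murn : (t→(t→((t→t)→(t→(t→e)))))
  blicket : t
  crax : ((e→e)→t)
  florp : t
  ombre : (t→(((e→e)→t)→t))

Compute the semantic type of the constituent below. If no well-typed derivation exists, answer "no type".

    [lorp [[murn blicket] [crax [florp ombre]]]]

(t→(t→e))

[murn blicket] — murn of type (t→(t→((t→t)→(t→(t→e))))) combines with blicket of type t: type (t→((t→t)→(t→(t→e)))).
[florp ombre] — ombre of type (t→(((e→e)→t)→t)) combines with florp of type t: type (((e→e)→t)→t).
[crax [florp ombre]] — [florp ombre] of type (((e→e)→t)→t) combines with crax of type ((e→e)→t): type t.
[[murn blicket] [crax [florp ombre]]] — [murn blicket] of type (t→((t→t)→(t→(t→e)))) combines with [crax [florp ombre]] of type t: type ((t→t)→(t→(t→e))).
[lorp [[murn blicket] [crax [florp ombre]]]] — [[murn blicket] [crax [florp ombre]]] of type ((t→t)→(t→(t→e))) combines with lorp of type (t→t): type (t→(t→e)).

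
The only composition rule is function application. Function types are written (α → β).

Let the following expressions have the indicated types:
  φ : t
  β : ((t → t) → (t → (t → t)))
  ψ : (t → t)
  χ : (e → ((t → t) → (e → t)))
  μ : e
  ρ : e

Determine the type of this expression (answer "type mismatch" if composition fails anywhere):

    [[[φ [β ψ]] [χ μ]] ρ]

t

[β ψ]: β is ((t → t) → (t → (t → t))), ψ is (t → t); result (t → (t → t)).
[φ [β ψ]]: [β ψ] is (t → (t → t)), φ is t; result (t → t).
[χ μ]: χ is (e → ((t → t) → (e → t))), μ is e; result ((t → t) → (e → t)).
[[φ [β ψ]] [χ μ]]: [χ μ] is ((t → t) → (e → t)), [φ [β ψ]] is (t → t); result (e → t).
[[[φ [β ψ]] [χ μ]] ρ]: [[φ [β ψ]] [χ μ]] is (e → t), ρ is e; result t.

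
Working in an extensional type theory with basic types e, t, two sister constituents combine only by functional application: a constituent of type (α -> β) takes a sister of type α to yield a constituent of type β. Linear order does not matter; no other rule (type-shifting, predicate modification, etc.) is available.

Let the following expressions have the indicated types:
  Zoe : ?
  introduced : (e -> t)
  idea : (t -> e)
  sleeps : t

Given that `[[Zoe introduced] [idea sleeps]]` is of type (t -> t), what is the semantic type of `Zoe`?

((e -> t) -> (e -> (t -> t)))

[[Zoe introduced] [idea sleeps]] is required to be (t -> t). [idea sleeps] : e cannot yield (t -> t) as functor, so [Zoe introduced] : (e -> (t -> t)).
[Zoe introduced] is required to be (e -> (t -> t)). introduced : (e -> t) cannot yield (e -> (t -> t)) as functor, so Zoe : ((e -> t) -> (e -> (t -> t))).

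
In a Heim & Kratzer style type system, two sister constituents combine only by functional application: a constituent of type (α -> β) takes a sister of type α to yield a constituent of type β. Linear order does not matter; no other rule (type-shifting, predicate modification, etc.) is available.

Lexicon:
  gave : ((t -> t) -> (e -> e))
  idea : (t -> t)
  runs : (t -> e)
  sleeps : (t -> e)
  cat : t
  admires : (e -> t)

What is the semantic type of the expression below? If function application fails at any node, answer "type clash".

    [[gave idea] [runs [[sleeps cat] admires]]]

[gave idea]: gave is ((t -> t) -> (e -> e)), idea is (t -> t); result (e -> e).
[sleeps cat]: sleeps is (t -> e), cat is t; result e.
[[sleeps cat] admires]: admires is (e -> t), [sleeps cat] is e; result t.
[runs [[sleeps cat] admires]]: runs is (t -> e), [[sleeps cat] admires] is t; result e.
[[gave idea] [runs [[sleeps cat] admires]]]: [gave idea] is (e -> e), [runs [[sleeps cat] admires]] is e; result e.

e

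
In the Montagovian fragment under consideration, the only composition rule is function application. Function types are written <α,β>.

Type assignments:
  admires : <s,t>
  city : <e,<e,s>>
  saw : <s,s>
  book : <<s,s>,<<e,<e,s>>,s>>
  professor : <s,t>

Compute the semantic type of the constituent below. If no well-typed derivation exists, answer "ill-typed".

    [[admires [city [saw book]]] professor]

ill-typed

[saw book] — book of type <<s,s>,<<e,<e,s>>,s>> combines with saw of type <s,s>: type <<e,<e,s>>,s>.
[city [saw book]] — [saw book] of type <<e,<e,s>>,s> combines with city of type <e,<e,s>>: type s.
[admires [city [saw book]]] — admires of type <s,t> combines with [city [saw book]] of type s: type t.
At [[admires [city [saw book]]] professor]: neither t nor <s,t> can take the other as argument; the node is ill-typed.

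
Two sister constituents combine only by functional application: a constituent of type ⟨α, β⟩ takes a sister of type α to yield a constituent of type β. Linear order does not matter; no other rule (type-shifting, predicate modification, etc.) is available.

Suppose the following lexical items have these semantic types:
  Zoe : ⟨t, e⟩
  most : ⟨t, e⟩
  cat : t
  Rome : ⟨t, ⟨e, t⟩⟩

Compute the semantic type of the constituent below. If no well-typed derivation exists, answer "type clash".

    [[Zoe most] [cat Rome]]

type clash

[Zoe most]: ⟨t, e⟩ and ⟨t, e⟩ cannot combine by function application — type clash.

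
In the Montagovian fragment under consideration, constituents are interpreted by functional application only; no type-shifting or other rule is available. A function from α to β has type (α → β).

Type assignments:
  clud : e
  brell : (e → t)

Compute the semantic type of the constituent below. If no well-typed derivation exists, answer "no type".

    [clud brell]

t

At [clud brell], brell : (e → t) takes clud : e, giving t.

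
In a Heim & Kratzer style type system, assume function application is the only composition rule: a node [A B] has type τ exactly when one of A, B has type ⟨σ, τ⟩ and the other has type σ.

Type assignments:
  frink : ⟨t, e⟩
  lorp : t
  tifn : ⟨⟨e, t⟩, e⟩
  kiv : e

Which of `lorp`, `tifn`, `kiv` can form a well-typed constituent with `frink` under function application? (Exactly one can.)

lorp — combines: frink : ⟨t, e⟩ takes lorp : t as argument, giving e.
tifn : ⟨⟨e, t⟩, e⟩ — no; frink wants t, and tifn wants ⟨e, t⟩.
kiv : e — no; frink wants t, and kiv wants nothing (atomic).

lorp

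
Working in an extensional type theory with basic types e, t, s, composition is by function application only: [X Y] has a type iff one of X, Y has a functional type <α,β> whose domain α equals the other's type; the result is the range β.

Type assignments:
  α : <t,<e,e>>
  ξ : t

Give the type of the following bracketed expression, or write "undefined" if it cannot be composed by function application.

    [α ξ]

<e,e>

[α ξ]: α is <t,<e,e>>, ξ is t; result <e,e>.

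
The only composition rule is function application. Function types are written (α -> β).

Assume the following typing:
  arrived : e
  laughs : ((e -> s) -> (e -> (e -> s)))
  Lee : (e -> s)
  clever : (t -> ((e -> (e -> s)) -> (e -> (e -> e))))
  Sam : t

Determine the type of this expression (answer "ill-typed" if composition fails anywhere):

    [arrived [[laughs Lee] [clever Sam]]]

(e -> e)

[laughs Lee] — laughs of type ((e -> s) -> (e -> (e -> s))) combines with Lee of type (e -> s): type (e -> (e -> s)).
[clever Sam] — clever of type (t -> ((e -> (e -> s)) -> (e -> (e -> e)))) combines with Sam of type t: type ((e -> (e -> s)) -> (e -> (e -> e))).
[[laughs Lee] [clever Sam]] — [clever Sam] of type ((e -> (e -> s)) -> (e -> (e -> e))) combines with [laughs Lee] of type (e -> (e -> s)): type (e -> (e -> e)).
[arrived [[laughs Lee] [clever Sam]]] — [[laughs Lee] [clever Sam]] of type (e -> (e -> e)) combines with arrived of type e: type (e -> e).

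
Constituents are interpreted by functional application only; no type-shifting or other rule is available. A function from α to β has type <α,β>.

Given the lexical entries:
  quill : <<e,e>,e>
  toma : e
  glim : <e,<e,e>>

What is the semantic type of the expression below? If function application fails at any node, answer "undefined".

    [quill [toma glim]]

[toma glim]: <e,<e,e>> applied to e yields <e,e>.
[quill [toma glim]]: <<e,e>,e> applied to <e,e> yields e.

e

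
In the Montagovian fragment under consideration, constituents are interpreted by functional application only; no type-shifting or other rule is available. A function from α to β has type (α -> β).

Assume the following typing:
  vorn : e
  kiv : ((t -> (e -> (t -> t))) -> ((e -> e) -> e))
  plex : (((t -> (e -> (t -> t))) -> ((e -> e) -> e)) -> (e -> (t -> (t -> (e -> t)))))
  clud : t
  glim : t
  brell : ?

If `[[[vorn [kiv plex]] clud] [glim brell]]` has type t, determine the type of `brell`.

(t -> ((t -> (e -> t)) -> t))

[[[vorn [kiv plex]] clud] [glim brell]] is required to be t. [[vorn [kiv plex]] clud] : (t -> (e -> t)) cannot yield t as functor, so [glim brell] : ((t -> (e -> t)) -> t).
[glim brell] is required to be ((t -> (e -> t)) -> t). glim : t cannot yield ((t -> (e -> t)) -> t) as functor, so brell : (t -> ((t -> (e -> t)) -> t)).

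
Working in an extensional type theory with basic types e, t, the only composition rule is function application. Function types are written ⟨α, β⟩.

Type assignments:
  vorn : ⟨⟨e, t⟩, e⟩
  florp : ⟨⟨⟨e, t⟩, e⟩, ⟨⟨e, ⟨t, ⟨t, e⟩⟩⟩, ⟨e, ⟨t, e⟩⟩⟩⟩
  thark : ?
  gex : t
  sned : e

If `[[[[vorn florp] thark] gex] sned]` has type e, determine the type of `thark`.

For [[[[vorn florp] thark] gex] sned] to have type e with sned of type e, [[[vorn florp] thark] gex] must be the function: [[[vorn florp] thark] gex] : ⟨e, e⟩.
For [[[vorn florp] thark] gex] to have type ⟨e, e⟩ with gex of type t, [[vorn florp] thark] must be the function: [[vorn florp] thark] : ⟨t, ⟨e, e⟩⟩.
For [[vorn florp] thark] to have type ⟨t, ⟨e, e⟩⟩ with [vorn florp] of type ⟨⟨e, ⟨t, ⟨t, e⟩⟩⟩, ⟨e, ⟨t, e⟩⟩⟩, thark must be the function: thark : ⟨⟨⟨e, ⟨t, ⟨t, e⟩⟩⟩, ⟨e, ⟨t, e⟩⟩⟩, ⟨t, ⟨e, e⟩⟩⟩.

⟨⟨⟨e, ⟨t, ⟨t, e⟩⟩⟩, ⟨e, ⟨t, e⟩⟩⟩, ⟨t, ⟨e, e⟩⟩⟩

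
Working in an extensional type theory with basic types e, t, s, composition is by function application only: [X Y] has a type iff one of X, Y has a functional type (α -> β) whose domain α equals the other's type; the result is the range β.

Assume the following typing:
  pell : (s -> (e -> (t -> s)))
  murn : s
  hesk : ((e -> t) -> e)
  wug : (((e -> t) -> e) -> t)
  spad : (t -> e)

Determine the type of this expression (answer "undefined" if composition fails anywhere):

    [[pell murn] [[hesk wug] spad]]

(t -> s)

[pell murn]: functor pell : (s -> (e -> (t -> s))), argument murn : s; result (e -> (t -> s)).
[hesk wug]: functor wug : (((e -> t) -> e) -> t), argument hesk : ((e -> t) -> e); result t.
[[hesk wug] spad]: functor spad : (t -> e), argument [hesk wug] : t; result e.
[[pell murn] [[hesk wug] spad]]: functor [pell murn] : (e -> (t -> s)), argument [[hesk wug] spad] : e; result (t -> s).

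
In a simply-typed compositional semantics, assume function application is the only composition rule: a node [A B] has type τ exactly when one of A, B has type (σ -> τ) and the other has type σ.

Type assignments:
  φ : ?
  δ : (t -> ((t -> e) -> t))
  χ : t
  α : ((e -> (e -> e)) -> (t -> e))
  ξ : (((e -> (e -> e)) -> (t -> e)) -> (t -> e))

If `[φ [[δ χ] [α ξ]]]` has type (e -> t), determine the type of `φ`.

At [φ [[δ χ] [α ξ]]] (required: (e -> t)): [[δ χ] [α ξ]] is t, which is not a function with range (e -> t); hence φ is the functor — type (t -> (e -> t)).

(t -> (e -> t))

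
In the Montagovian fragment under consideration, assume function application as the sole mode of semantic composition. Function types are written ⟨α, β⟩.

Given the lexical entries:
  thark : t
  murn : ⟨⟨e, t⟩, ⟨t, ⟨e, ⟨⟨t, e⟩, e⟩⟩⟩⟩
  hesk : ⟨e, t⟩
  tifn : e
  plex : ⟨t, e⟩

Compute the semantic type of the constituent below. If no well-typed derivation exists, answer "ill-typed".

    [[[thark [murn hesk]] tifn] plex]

e

[murn hesk]: ⟨⟨e, t⟩, ⟨t, ⟨e, ⟨⟨t, e⟩, e⟩⟩⟩⟩ applied to ⟨e, t⟩ yields ⟨t, ⟨e, ⟨⟨t, e⟩, e⟩⟩⟩.
[thark [murn hesk]]: ⟨t, ⟨e, ⟨⟨t, e⟩, e⟩⟩⟩ applied to t yields ⟨e, ⟨⟨t, e⟩, e⟩⟩.
[[thark [murn hesk]] tifn]: ⟨e, ⟨⟨t, e⟩, e⟩⟩ applied to e yields ⟨⟨t, e⟩, e⟩.
[[[thark [murn hesk]] tifn] plex]: ⟨⟨t, e⟩, e⟩ applied to ⟨t, e⟩ yields e.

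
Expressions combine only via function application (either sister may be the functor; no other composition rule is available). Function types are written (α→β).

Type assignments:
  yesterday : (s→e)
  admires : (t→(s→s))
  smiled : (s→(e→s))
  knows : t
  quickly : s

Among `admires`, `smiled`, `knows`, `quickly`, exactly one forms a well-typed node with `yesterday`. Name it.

quickly

admires : (t→(s→s)) — neither side's domain matches the other.
smiled : (s→(e→s)) — neither side's domain matches the other.
knows : t — neither side's domain matches the other.
quickly — combines: yesterday : (s→e) takes quickly : s as argument, giving e.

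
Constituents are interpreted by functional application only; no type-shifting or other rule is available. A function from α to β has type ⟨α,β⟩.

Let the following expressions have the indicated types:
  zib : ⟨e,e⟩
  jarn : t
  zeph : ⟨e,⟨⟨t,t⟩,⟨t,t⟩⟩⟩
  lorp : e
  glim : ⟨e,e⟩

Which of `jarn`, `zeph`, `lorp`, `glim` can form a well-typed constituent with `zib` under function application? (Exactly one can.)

lorp

jarn : t — zib needs e; jarn needs nothing (atomic); neither fits.
zeph : ⟨e,⟨⟨t,t⟩,⟨t,t⟩⟩⟩ — zib needs e; zeph needs e; neither fits.
lorp — combines: zib : ⟨e,e⟩ takes lorp : e as argument, giving e.
glim : ⟨e,e⟩ — zib needs e; glim needs e; neither fits.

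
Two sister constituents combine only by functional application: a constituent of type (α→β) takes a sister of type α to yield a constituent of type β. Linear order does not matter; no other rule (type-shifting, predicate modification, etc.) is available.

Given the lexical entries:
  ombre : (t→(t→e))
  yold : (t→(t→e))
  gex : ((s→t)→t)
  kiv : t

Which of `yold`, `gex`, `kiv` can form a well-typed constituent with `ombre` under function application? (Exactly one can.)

yold : (t→(t→e)) — no; ombre wants t, and yold wants t.
gex : ((s→t)→t) — no; ombre wants t, and gex wants (s→t).
kiv — combines: ombre : (t→(t→e)) takes kiv : t as argument, giving (t→e).

kiv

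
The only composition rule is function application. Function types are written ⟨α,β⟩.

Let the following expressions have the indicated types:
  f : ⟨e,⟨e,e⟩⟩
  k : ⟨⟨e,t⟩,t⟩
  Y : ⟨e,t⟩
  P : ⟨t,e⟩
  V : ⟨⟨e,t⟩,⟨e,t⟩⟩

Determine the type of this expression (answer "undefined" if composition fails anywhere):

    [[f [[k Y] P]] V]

undefined

[k Y]: ⟨⟨e,t⟩,t⟩ applied to ⟨e,t⟩ yields t.
[[k Y] P]: ⟨t,e⟩ applied to t yields e.
[f [[k Y] P]]: ⟨e,⟨e,e⟩⟩ applied to e yields ⟨e,e⟩.
At [[f [[k Y] P]] V]: neither ⟨e,e⟩ nor ⟨⟨e,t⟩,⟨e,t⟩⟩ can take the other as argument; the node is ill-typed.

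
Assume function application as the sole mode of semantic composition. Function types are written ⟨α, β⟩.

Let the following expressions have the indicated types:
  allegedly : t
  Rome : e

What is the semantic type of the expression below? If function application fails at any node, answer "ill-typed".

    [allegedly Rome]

ill-typed

[allegedly Rome]: t with e — neither is a function whose domain matches the other; composition fails here.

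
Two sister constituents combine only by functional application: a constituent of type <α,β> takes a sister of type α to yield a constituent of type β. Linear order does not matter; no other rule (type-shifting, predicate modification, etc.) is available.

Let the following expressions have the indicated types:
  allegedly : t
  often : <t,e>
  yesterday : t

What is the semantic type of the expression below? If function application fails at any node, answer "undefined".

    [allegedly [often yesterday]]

[often yesterday]: often is <t,e>, yesterday is t; result e.
[allegedly [often yesterday]]: t and e cannot combine by function application — type clash.

undefined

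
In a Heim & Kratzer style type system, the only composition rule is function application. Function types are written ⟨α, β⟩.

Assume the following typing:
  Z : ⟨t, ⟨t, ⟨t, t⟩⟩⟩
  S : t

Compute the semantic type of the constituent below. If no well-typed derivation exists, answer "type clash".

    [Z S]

[Z S] — Z of type ⟨t, ⟨t, ⟨t, t⟩⟩⟩ combines with S of type t: type ⟨t, ⟨t, t⟩⟩.

⟨t, ⟨t, t⟩⟩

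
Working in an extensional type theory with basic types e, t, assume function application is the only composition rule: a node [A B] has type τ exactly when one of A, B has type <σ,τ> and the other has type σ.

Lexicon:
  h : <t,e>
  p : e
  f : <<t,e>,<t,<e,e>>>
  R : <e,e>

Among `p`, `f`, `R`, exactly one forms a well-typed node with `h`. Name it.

f

p : e — neither side's domain matches the other.
f — combines: f : <<t,e>,<t,<e,e>>> takes h : <t,e> as argument, giving <t,<e,e>>.
R : <e,e> — neither side's domain matches the other.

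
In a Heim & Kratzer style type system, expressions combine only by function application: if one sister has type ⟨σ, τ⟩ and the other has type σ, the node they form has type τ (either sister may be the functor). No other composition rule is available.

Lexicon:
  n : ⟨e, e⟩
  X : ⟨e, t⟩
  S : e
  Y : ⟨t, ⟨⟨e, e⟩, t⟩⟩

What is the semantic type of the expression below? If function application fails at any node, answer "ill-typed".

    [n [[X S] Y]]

[X S]: ⟨e, t⟩ applied to e yields t.
[[X S] Y]: ⟨t, ⟨⟨e, e⟩, t⟩⟩ applied to t yields ⟨⟨e, e⟩, t⟩.
[n [[X S] Y]]: ⟨⟨e, e⟩, t⟩ applied to ⟨e, e⟩ yields t.

t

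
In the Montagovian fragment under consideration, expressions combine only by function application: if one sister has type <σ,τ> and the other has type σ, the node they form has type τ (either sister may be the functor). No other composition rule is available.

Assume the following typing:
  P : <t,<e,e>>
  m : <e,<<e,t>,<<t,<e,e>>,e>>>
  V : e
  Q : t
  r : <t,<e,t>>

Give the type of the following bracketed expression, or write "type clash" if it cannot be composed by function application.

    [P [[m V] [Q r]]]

e

[m V]: m is <e,<<e,t>,<<t,<e,e>>,e>>>, V is e; result <<e,t>,<<t,<e,e>>,e>>.
[Q r]: r is <t,<e,t>>, Q is t; result <e,t>.
[[m V] [Q r]]: [m V] is <<e,t>,<<t,<e,e>>,e>>, [Q r] is <e,t>; result <<t,<e,e>>,e>.
[P [[m V] [Q r]]]: [[m V] [Q r]] is <<t,<e,e>>,e>, P is <t,<e,e>>; result e.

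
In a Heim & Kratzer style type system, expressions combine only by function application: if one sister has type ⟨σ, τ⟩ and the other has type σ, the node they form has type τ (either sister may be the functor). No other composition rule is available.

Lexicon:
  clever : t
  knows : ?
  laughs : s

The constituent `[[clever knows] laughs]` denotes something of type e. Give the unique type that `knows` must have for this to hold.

⟨t, ⟨s, e⟩⟩

[[clever knows] laughs] is required to be e. laughs : s cannot yield e as functor, so [clever knows] : ⟨s, e⟩.
[clever knows] is required to be ⟨s, e⟩. clever : t cannot yield ⟨s, e⟩ as functor, so knows : ⟨t, ⟨s, e⟩⟩.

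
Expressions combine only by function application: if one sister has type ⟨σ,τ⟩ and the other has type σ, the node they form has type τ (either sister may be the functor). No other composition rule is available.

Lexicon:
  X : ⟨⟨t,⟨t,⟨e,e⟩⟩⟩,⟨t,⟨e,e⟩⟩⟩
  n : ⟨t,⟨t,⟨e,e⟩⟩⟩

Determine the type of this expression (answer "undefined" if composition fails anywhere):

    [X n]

[X n]: X is ⟨⟨t,⟨t,⟨e,e⟩⟩⟩,⟨t,⟨e,e⟩⟩⟩, n is ⟨t,⟨t,⟨e,e⟩⟩⟩; result ⟨t,⟨e,e⟩⟩.

⟨t,⟨e,e⟩⟩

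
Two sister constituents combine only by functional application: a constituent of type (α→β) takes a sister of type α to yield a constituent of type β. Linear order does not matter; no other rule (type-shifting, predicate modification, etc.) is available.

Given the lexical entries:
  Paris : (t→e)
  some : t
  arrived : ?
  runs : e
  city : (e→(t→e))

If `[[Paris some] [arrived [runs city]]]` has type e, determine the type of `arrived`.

((t→e)→(e→e))

[[Paris some] [arrived [runs city]]] is required to be e. [Paris some] : e cannot yield e as functor, so [arrived [runs city]] : (e→e).
[arrived [runs city]] is required to be (e→e). [runs city] : (t→e) cannot yield (e→e) as functor, so arrived : ((t→e)→(e→e)).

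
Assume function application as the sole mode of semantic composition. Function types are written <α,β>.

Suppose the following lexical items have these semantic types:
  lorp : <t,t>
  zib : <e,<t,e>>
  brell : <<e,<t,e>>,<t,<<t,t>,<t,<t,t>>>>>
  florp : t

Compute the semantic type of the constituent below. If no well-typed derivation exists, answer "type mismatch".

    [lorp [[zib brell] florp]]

<t,<t,t>>

[zib brell] — brell of type <<e,<t,e>>,<t,<<t,t>,<t,<t,t>>>>> combines with zib of type <e,<t,e>>: type <t,<<t,t>,<t,<t,t>>>>.
[[zib brell] florp] — [zib brell] of type <t,<<t,t>,<t,<t,t>>>> combines with florp of type t: type <<t,t>,<t,<t,t>>>.
[lorp [[zib brell] florp]] — [[zib brell] florp] of type <<t,t>,<t,<t,t>>> combines with lorp of type <t,t>: type <t,<t,t>>.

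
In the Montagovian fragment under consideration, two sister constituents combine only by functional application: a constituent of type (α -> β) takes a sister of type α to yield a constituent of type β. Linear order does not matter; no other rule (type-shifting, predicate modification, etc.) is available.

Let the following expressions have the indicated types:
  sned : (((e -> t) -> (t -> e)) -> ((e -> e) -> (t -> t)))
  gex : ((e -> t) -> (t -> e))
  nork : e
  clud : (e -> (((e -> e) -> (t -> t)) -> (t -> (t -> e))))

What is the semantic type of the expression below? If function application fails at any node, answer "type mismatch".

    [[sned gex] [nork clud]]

[sned gex]: (((e -> t) -> (t -> e)) -> ((e -> e) -> (t -> t))) applied to ((e -> t) -> (t -> e)) yields ((e -> e) -> (t -> t)).
[nork clud]: (e -> (((e -> e) -> (t -> t)) -> (t -> (t -> e)))) applied to e yields (((e -> e) -> (t -> t)) -> (t -> (t -> e))).
[[sned gex] [nork clud]]: (((e -> e) -> (t -> t)) -> (t -> (t -> e))) applied to ((e -> e) -> (t -> t)) yields (t -> (t -> e)).

(t -> (t -> e))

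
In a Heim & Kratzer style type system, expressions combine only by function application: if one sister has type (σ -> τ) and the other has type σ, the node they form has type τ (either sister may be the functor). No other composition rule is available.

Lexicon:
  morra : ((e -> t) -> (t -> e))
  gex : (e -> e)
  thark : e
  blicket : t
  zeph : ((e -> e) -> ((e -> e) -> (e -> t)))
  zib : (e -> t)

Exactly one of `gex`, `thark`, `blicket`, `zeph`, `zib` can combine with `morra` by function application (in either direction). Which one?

zib

gex : (e -> e) — no; morra wants (e -> t), and gex wants e.
thark : e — no; morra wants (e -> t), and thark wants nothing (atomic).
blicket : t — no; morra wants (e -> t), and blicket wants nothing (atomic).
zeph : ((e -> e) -> ((e -> e) -> (e -> t))) — no; morra wants (e -> t), and zeph wants (e -> e).
zib — combines: morra : ((e -> t) -> (t -> e)) takes zib : (e -> t) as argument, giving (t -> e).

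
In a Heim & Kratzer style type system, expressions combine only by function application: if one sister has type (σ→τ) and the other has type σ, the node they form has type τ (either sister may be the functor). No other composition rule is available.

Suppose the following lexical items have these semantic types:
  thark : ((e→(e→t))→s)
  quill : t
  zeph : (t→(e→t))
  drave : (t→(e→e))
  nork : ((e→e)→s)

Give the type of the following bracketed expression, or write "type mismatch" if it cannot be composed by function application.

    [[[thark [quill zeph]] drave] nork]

type mismatch

[quill zeph]: functor zeph : (t→(e→t)), argument quill : t; result (e→t).
[thark [quill zeph]]: ((e→(e→t))→s) and (e→t) cannot combine by function application — type clash.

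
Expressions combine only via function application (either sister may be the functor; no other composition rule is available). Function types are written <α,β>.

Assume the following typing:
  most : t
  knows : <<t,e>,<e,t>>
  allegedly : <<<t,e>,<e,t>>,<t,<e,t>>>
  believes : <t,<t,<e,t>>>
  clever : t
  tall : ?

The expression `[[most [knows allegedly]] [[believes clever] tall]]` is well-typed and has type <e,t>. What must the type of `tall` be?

At [[most [knows allegedly]] [[believes clever] tall]] (required: <e,t>): [most [knows allegedly]] is <e,t>, which is not a function with range <e,t>; hence [[believes clever] tall] is the functor — type <<e,t>,<e,t>>.
At [[believes clever] tall] (required: <<e,t>,<e,t>>): [believes clever] is <t,<e,t>>, which is not a function with range <<e,t>,<e,t>>; hence tall is the functor — type <<t,<e,t>>,<<e,t>,<e,t>>>.

<<t,<e,t>>,<<e,t>,<e,t>>>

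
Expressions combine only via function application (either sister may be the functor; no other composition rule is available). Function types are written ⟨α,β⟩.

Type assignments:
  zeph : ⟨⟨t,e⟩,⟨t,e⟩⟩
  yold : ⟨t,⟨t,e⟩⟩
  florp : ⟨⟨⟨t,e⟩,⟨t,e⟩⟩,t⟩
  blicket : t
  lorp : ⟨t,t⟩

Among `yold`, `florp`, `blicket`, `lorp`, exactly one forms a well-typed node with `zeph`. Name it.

yold : ⟨t,⟨t,e⟩⟩ — does not combine with zeph.
florp — combines: florp : ⟨⟨⟨t,e⟩,⟨t,e⟩⟩,t⟩ takes zeph : ⟨⟨t,e⟩,⟨t,e⟩⟩ as argument, giving t.
blicket : t — does not combine with zeph.
lorp : ⟨t,t⟩ — does not combine with zeph.

florp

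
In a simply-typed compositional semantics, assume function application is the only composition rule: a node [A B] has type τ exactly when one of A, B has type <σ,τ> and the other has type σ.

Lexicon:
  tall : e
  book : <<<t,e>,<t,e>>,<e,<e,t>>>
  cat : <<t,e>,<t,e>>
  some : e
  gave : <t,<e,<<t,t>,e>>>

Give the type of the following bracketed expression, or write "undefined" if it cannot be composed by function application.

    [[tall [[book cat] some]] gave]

<e,<<t,t>,e>>

[book cat] — book of type <<<t,e>,<t,e>>,<e,<e,t>>> combines with cat of type <<t,e>,<t,e>>: type <e,<e,t>>.
[[book cat] some] — [book cat] of type <e,<e,t>> combines with some of type e: type <e,t>.
[tall [[book cat] some]] — [[book cat] some] of type <e,t> combines with tall of type e: type t.
[[tall [[book cat] some]] gave] — gave of type <t,<e,<<t,t>,e>>> combines with [tall [[book cat] some]] of type t: type <e,<<t,t>,e>>.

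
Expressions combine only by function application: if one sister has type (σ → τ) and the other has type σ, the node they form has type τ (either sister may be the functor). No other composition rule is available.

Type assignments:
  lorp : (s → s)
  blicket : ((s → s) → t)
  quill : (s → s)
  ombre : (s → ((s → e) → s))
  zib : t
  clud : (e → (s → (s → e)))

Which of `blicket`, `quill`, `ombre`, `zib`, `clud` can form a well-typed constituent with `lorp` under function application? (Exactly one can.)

blicket — combines: blicket : ((s → s) → t) takes lorp : (s → s) as argument, giving t.
quill : (s → s) — neither side's domain matches the other.
ombre : (s → ((s → e) → s)) — neither side's domain matches the other.
zib : t — neither side's domain matches the other.
clud : (e → (s → (s → e))) — neither side's domain matches the other.

blicket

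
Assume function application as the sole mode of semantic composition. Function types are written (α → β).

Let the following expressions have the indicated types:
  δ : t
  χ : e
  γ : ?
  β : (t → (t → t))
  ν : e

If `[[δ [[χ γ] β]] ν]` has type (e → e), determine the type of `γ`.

(e → ((t → (t → t)) → (t → (e → (e → e)))))

For [[δ [[χ γ] β]] ν] to have type (e → e) with ν of type e, [δ [[χ γ] β]] must be the function: [δ [[χ γ] β]] : (e → (e → e)).
For [δ [[χ γ] β]] to have type (e → (e → e)) with δ of type t, [[χ γ] β] must be the function: [[χ γ] β] : (t → (e → (e → e))).
For [[χ γ] β] to have type (t → (e → (e → e))) with β of type (t → (t → t)), [χ γ] must be the function: [χ γ] : ((t → (t → t)) → (t → (e → (e → e)))).
For [χ γ] to have type ((t → (t → t)) → (t → (e → (e → e)))) with χ of type e, γ must be the function: γ : (e → ((t → (t → t)) → (t → (e → (e → e))))).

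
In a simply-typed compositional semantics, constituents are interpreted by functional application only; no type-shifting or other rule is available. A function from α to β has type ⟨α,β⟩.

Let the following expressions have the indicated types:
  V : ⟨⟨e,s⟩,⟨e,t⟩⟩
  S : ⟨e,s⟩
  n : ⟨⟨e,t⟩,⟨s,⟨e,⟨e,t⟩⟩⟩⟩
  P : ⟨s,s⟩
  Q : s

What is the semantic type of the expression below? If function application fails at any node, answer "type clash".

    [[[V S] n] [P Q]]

⟨e,⟨e,t⟩⟩

[V S]: ⟨⟨e,s⟩,⟨e,t⟩⟩ applied to ⟨e,s⟩ yields ⟨e,t⟩.
[[V S] n]: ⟨⟨e,t⟩,⟨s,⟨e,⟨e,t⟩⟩⟩⟩ applied to ⟨e,t⟩ yields ⟨s,⟨e,⟨e,t⟩⟩⟩.
[P Q]: ⟨s,s⟩ applied to s yields s.
[[[V S] n] [P Q]]: ⟨s,⟨e,⟨e,t⟩⟩⟩ applied to s yields ⟨e,⟨e,t⟩⟩.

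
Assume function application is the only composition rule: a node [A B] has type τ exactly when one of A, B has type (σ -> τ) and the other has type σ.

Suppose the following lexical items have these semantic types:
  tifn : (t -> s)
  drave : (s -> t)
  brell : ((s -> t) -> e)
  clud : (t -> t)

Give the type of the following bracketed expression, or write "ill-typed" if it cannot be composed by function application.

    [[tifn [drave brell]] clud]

ill-typed

At [drave brell], brell : ((s -> t) -> e) takes drave : (s -> t), giving e.
[tifn [drave brell]]: (t -> s) with e — neither is a function whose domain matches the other; composition fails here.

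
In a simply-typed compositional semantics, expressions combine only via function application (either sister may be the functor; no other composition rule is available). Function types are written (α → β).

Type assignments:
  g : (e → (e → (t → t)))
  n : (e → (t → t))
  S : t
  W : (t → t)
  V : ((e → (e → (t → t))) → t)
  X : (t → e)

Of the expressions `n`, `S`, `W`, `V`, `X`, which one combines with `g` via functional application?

V

n : (e → (t → t)) — no; g wants e, and n wants e.
S : t — no; g wants e, and S wants nothing (atomic).
W : (t → t) — no; g wants e, and W wants t.
V — combines: V : ((e → (e → (t → t))) → t) takes g : (e → (e → (t → t))) as argument, giving t.
X : (t → e) — no; g wants e, and X wants t.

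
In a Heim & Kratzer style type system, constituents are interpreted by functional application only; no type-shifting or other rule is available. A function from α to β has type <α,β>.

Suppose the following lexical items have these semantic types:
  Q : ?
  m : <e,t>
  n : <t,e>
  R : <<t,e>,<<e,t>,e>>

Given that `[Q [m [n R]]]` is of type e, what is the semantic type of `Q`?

<e,e>

[Q [m [n R]]] is required to be e. [m [n R]] : e cannot yield e as functor, so Q : <e,e>.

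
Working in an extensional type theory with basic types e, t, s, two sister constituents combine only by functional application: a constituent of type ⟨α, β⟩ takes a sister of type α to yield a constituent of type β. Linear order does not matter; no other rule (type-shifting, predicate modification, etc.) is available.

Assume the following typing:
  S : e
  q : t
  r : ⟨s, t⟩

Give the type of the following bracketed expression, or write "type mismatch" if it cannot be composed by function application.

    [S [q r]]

type mismatch

[q r]: t with ⟨s, t⟩ — neither is a function whose domain matches the other; composition fails here.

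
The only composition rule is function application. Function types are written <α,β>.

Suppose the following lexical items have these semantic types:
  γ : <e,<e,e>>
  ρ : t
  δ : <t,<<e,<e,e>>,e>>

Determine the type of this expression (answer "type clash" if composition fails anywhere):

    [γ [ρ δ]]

[ρ δ] — δ of type <t,<<e,<e,e>>,e>> combines with ρ of type t: type <<e,<e,e>>,e>.
[γ [ρ δ]] — [ρ δ] of type <<e,<e,e>>,e> combines with γ of type <e,<e,e>>: type e.

e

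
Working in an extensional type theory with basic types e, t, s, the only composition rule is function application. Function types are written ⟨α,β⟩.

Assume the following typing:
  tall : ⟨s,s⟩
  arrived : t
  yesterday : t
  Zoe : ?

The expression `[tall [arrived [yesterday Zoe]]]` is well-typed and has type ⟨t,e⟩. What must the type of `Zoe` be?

⟨t,⟨t,⟨⟨s,s⟩,⟨t,e⟩⟩⟩⟩

[tall [arrived [yesterday Zoe]]] is required to be ⟨t,e⟩. tall : ⟨s,s⟩ cannot yield ⟨t,e⟩ as functor, so [arrived [yesterday Zoe]] : ⟨⟨s,s⟩,⟨t,e⟩⟩.
[arrived [yesterday Zoe]] is required to be ⟨⟨s,s⟩,⟨t,e⟩⟩. arrived : t cannot yield ⟨⟨s,s⟩,⟨t,e⟩⟩ as functor, so [yesterday Zoe] : ⟨t,⟨⟨s,s⟩,⟨t,e⟩⟩⟩.
[yesterday Zoe] is required to be ⟨t,⟨⟨s,s⟩,⟨t,e⟩⟩⟩. yesterday : t cannot yield ⟨t,⟨⟨s,s⟩,⟨t,e⟩⟩⟩ as functor, so Zoe : ⟨t,⟨t,⟨⟨s,s⟩,⟨t,e⟩⟩⟩⟩.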